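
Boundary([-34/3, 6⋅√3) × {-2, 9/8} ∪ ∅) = [-34/3, 6⋅√3] × {-2, 9/8}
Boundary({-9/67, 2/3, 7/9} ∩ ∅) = ∅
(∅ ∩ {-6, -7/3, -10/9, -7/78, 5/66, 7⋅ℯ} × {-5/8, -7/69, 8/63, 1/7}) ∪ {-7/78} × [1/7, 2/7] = {-7/78} × [1/7, 2/7]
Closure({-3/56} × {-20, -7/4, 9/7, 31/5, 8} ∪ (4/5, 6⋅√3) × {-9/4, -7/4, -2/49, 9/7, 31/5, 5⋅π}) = ({-3/56} × {-20, -7/4, 9/7, 31/5, 8}) ∪ ([4/5, 6⋅√3] × {-9/4, -7/4, -2/49, 9/7, 31/5, 5⋅π})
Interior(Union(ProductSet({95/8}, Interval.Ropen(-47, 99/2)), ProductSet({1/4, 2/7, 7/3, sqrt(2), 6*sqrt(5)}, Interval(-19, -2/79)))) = EmptySet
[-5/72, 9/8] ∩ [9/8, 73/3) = {9/8}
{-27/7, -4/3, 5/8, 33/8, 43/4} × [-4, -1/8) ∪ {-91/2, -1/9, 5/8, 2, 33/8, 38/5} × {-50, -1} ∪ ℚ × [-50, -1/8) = ℚ × [-50, -1/8)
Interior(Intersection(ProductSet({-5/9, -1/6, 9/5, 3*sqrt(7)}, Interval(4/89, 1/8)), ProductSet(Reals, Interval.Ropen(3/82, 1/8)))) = EmptySet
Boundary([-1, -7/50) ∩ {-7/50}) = ∅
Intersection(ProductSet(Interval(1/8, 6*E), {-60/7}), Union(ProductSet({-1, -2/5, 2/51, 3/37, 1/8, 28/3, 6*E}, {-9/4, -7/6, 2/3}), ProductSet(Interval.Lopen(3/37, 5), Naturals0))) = EmptySet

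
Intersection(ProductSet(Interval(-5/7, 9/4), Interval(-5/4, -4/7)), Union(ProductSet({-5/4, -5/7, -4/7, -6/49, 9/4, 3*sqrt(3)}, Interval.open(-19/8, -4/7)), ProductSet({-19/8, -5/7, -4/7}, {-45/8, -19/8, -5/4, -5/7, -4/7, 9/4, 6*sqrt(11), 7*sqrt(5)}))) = Union(ProductSet({-5/7, -4/7}, {-5/4, -5/7, -4/7}), ProductSet({-5/7, -4/7, -6/49, 9/4}, Interval.Ropen(-5/4, -4/7)))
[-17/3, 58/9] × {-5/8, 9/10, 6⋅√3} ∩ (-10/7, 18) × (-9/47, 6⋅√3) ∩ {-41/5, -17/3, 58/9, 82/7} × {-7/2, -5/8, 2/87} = ∅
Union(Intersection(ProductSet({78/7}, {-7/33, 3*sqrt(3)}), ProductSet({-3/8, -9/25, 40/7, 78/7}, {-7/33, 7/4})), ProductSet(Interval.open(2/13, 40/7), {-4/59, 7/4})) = Union(ProductSet({78/7}, {-7/33}), ProductSet(Interval.open(2/13, 40/7), {-4/59, 7/4}))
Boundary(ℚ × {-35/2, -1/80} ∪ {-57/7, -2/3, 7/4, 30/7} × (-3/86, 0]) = (ℝ × {-35/2, -1/80}) ∪ ({-57/7, -2/3, 7/4, 30/7} × [-3/86, 0])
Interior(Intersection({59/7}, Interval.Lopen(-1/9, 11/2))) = EmptySet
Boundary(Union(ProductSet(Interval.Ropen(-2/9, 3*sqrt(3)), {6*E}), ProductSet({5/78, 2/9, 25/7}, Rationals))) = Union(ProductSet({5/78, 2/9, 25/7}, Reals), ProductSet(Interval(-2/9, 3*sqrt(3)), {6*E}))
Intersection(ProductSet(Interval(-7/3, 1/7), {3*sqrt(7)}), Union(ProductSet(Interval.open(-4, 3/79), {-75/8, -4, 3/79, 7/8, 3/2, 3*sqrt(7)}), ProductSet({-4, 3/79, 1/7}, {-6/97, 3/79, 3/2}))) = ProductSet(Interval.Ropen(-7/3, 3/79), {3*sqrt(7)})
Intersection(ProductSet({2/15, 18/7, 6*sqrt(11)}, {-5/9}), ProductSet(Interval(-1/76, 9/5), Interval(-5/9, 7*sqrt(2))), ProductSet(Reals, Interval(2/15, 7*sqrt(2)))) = EmptySet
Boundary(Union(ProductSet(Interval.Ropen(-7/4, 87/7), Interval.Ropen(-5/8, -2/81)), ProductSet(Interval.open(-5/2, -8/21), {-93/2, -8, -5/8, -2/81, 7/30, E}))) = Union(ProductSet({-7/4, 87/7}, Interval(-5/8, -2/81)), ProductSet(Interval(-5/2, -8/21), {-93/2, -8, -5/8, -2/81, 7/30, E}), ProductSet(Interval(-7/4, 87/7), {-5/8, -2/81}))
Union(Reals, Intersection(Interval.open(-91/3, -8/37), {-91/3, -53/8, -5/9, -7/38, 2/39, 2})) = Reals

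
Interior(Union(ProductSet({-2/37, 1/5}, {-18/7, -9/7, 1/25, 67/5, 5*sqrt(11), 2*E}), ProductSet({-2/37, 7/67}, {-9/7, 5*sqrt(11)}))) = EmptySet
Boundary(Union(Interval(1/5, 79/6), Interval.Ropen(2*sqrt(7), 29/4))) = {1/5, 79/6}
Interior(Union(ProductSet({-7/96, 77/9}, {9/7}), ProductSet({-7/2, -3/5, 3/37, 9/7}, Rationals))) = EmptySet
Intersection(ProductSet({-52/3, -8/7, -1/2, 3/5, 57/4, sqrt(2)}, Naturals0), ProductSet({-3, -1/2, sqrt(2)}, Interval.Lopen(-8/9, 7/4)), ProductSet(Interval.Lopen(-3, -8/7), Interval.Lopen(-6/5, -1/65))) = EmptySet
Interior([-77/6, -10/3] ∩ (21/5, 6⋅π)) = ∅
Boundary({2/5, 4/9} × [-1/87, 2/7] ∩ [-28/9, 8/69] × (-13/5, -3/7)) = ∅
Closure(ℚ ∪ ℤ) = ℝ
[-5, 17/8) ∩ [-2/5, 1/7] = [-2/5, 1/7]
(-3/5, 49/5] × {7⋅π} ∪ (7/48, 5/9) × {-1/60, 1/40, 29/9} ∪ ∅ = ((-3/5, 49/5] × {7⋅π}) ∪ ((7/48, 5/9) × {-1/60, 1/40, 29/9})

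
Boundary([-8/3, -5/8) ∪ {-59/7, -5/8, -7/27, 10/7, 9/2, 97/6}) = {-59/7, -8/3, -5/8, -7/27, 10/7, 9/2, 97/6}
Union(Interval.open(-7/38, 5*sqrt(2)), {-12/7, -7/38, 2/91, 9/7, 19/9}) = Union({-12/7}, Interval.Ropen(-7/38, 5*sqrt(2)))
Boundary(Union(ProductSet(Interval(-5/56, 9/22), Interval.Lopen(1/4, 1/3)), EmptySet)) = Union(ProductSet({-5/56, 9/22}, Interval(1/4, 1/3)), ProductSet(Interval(-5/56, 9/22), {1/4, 1/3}))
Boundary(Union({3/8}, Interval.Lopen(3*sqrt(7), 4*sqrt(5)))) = {3/8, 4*sqrt(5), 3*sqrt(7)}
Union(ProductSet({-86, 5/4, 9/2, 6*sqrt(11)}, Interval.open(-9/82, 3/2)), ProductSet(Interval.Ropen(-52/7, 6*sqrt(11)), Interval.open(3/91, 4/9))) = Union(ProductSet({-86, 5/4, 9/2, 6*sqrt(11)}, Interval.open(-9/82, 3/2)), ProductSet(Interval.Ropen(-52/7, 6*sqrt(11)), Interval.open(3/91, 4/9)))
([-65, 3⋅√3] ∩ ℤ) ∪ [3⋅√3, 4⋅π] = {-65, -64, …, 5} ∪ [3⋅√3, 4⋅π]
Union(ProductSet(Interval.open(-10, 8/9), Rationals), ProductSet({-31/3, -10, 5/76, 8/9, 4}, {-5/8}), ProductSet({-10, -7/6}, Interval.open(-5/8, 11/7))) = Union(ProductSet({-10, -7/6}, Interval.open(-5/8, 11/7)), ProductSet({-31/3, -10, 5/76, 8/9, 4}, {-5/8}), ProductSet(Interval.open(-10, 8/9), Rationals))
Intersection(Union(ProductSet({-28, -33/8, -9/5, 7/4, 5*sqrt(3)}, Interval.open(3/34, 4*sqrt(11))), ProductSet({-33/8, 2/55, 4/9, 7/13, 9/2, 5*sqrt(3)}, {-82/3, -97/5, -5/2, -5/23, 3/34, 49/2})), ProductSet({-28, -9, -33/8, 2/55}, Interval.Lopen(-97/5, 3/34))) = ProductSet({-33/8, 2/55}, {-5/2, -5/23, 3/34})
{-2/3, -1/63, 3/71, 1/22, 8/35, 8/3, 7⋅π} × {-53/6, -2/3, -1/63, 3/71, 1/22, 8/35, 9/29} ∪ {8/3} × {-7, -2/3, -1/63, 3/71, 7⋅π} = ({8/3} × {-7, -2/3, -1/63, 3/71, 7⋅π}) ∪ ({-2/3, -1/63, 3/71, 1/22, 8/35, 8/3, 7⋅π} × {-53/6, -2/3, -1/63, 3/71, 1/22, 8/35, 9/29})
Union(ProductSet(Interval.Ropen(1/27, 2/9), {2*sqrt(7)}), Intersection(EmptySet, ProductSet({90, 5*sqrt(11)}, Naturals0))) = ProductSet(Interval.Ropen(1/27, 2/9), {2*sqrt(7)})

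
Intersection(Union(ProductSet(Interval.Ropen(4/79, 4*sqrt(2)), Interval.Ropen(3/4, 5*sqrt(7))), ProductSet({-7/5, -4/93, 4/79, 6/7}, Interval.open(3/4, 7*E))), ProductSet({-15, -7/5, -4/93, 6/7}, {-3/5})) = EmptySet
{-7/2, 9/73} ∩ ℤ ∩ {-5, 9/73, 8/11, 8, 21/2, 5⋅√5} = ∅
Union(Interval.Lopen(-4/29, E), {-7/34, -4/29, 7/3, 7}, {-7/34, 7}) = Union({-7/34, 7}, Interval(-4/29, E))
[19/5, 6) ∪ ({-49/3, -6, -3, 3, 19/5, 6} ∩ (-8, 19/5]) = {-6, -3, 3} ∪ [19/5, 6)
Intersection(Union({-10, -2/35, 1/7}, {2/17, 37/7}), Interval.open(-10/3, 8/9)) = {-2/35, 2/17, 1/7}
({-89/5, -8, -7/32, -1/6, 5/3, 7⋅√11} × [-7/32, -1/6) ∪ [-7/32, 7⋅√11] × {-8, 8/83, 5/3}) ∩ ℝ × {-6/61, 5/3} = [-7/32, 7⋅√11] × {5/3}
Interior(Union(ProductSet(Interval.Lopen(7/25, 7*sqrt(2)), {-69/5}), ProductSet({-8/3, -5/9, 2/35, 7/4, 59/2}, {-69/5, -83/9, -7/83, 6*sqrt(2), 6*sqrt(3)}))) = EmptySet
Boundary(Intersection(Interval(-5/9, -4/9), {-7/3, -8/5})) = EmptySet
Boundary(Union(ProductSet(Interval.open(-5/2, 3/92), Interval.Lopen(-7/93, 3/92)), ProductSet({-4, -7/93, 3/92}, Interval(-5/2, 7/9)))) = Union(ProductSet({-4, 3/92}, Interval(-5/2, 7/9)), ProductSet({-5/2, 3/92}, Interval(-7/93, 3/92)), ProductSet({-4, -7/93, 3/92}, Union(Interval(-5/2, -7/93), Interval(3/92, 7/9))), ProductSet(Interval(-5/2, 3/92), {-7/93, 3/92}))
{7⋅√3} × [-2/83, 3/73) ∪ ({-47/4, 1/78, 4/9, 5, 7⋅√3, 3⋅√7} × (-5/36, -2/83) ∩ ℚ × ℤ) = {7⋅√3} × [-2/83, 3/73)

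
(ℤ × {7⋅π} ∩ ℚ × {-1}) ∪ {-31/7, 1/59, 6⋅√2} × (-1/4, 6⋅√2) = {-31/7, 1/59, 6⋅√2} × (-1/4, 6⋅√2)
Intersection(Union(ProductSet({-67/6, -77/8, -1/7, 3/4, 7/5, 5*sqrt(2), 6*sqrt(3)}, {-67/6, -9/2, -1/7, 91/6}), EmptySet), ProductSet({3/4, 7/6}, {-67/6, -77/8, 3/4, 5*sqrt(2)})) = ProductSet({3/4}, {-67/6})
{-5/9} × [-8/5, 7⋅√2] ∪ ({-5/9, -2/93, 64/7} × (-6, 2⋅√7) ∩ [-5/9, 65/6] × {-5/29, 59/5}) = ({-5/9, -2/93, 64/7} × {-5/29}) ∪ ({-5/9} × [-8/5, 7⋅√2])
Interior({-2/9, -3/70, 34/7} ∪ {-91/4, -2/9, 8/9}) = ∅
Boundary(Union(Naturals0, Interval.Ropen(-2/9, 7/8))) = Union(Complement(Naturals0, Interval.open(-2/9, 7/8)), {-2/9, 7/8})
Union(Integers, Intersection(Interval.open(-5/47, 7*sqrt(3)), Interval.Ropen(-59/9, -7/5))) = Integers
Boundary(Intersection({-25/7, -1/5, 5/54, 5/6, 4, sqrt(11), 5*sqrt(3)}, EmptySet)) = EmptySet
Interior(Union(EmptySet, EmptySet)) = EmptySet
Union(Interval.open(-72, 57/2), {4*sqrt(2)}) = Interval.open(-72, 57/2)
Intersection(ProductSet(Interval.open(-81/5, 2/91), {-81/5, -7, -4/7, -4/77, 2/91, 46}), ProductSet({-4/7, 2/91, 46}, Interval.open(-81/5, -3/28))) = ProductSet({-4/7}, {-7, -4/7})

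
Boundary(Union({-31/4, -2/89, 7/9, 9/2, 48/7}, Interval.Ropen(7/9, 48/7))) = {-31/4, -2/89, 7/9, 48/7}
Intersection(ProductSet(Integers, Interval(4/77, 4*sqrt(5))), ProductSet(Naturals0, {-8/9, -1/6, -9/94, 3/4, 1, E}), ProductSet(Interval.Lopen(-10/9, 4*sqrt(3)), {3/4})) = ProductSet(Range(0, 7, 1), {3/4})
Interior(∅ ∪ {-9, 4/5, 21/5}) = ∅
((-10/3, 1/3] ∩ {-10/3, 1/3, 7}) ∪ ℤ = ℤ ∪ {1/3}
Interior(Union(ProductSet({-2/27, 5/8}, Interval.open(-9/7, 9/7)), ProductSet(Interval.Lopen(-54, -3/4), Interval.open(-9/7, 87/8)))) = ProductSet(Interval.open(-54, -3/4), Interval.open(-9/7, 87/8))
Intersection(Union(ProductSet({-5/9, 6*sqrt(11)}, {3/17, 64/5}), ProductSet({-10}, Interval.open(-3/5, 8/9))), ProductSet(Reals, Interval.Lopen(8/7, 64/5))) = ProductSet({-5/9, 6*sqrt(11)}, {64/5})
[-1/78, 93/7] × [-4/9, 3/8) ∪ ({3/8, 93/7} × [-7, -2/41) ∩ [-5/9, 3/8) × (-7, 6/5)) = [-1/78, 93/7] × [-4/9, 3/8)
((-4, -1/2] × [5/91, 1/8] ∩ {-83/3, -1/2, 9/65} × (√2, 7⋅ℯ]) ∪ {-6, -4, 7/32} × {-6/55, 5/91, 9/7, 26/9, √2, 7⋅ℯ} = {-6, -4, 7/32} × {-6/55, 5/91, 9/7, 26/9, √2, 7⋅ℯ}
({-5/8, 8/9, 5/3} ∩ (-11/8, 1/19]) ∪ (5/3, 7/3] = {-5/8} ∪ (5/3, 7/3]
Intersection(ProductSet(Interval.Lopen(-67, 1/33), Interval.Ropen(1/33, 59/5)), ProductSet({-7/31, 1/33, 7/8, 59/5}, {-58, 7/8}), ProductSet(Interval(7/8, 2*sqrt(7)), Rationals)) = EmptySet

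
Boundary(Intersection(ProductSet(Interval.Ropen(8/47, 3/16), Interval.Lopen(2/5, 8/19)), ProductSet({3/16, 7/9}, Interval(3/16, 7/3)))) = EmptySet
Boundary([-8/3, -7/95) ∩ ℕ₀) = ∅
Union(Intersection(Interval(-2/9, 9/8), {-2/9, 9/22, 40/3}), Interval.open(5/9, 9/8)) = Union({-2/9, 9/22}, Interval.open(5/9, 9/8))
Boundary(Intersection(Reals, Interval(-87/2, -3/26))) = {-87/2, -3/26}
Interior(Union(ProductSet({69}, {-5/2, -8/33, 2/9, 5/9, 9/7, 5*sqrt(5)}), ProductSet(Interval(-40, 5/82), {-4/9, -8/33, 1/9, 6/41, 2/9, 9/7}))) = EmptySet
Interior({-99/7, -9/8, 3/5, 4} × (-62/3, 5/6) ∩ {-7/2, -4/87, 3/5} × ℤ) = ∅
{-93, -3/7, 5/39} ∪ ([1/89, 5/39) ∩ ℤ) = {-93, -3/7, 5/39}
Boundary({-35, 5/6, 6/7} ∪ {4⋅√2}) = {-35, 5/6, 6/7, 4⋅√2}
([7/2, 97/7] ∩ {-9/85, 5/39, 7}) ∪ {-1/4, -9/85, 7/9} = {-1/4, -9/85, 7/9, 7}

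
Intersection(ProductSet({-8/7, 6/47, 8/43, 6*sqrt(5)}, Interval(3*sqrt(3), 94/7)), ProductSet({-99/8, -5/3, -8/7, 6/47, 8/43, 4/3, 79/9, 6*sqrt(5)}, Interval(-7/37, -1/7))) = EmptySet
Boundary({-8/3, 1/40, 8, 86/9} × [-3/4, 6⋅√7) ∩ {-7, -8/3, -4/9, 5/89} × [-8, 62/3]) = {-8/3} × [-3/4, 6⋅√7]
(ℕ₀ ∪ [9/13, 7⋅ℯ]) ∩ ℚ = ℕ₀ ∪ (ℚ ∩ [9/13, 7⋅ℯ])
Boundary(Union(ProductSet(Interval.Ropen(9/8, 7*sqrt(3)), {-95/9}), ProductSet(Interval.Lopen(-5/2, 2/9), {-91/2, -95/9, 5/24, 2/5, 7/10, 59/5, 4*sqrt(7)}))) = Union(ProductSet(Interval(-5/2, 2/9), {-91/2, -95/9, 5/24, 2/5, 7/10, 59/5, 4*sqrt(7)}), ProductSet(Interval(9/8, 7*sqrt(3)), {-95/9}))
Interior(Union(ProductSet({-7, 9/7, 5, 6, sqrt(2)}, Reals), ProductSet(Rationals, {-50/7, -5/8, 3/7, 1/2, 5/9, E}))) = EmptySet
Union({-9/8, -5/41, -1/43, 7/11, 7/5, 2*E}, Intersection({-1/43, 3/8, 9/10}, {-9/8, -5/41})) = {-9/8, -5/41, -1/43, 7/11, 7/5, 2*E}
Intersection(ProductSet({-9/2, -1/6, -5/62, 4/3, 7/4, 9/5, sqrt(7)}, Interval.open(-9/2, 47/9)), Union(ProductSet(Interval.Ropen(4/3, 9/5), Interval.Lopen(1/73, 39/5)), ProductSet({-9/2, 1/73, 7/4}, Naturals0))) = Union(ProductSet({-9/2, 7/4}, Range(0, 6, 1)), ProductSet({4/3, 7/4}, Interval.open(1/73, 47/9)))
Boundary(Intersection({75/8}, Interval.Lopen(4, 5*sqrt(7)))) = {75/8}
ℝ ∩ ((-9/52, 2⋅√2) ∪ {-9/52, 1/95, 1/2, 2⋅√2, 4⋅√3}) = [-9/52, 2⋅√2] ∪ {4⋅√3}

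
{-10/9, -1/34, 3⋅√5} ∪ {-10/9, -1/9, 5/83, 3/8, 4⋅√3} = {-10/9, -1/9, -1/34, 5/83, 3/8, 4⋅√3, 3⋅√5}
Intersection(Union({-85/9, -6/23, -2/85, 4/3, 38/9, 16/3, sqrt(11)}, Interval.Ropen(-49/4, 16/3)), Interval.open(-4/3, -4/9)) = Interval.open(-4/3, -4/9)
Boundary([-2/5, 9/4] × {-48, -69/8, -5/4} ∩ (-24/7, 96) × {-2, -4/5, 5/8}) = ∅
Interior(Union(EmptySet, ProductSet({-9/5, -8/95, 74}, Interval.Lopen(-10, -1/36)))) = EmptySet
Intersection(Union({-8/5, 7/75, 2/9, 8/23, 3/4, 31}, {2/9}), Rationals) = {-8/5, 7/75, 2/9, 8/23, 3/4, 31}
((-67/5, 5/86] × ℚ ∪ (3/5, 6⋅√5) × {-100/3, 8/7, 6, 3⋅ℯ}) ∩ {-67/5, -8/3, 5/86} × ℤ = {-8/3, 5/86} × ℤ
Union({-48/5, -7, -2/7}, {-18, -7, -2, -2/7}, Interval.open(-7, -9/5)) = Union({-18, -48/5, -2/7}, Interval.Ropen(-7, -9/5))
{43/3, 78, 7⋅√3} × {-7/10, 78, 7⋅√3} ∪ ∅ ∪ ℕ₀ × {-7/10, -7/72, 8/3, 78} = (ℕ₀ × {-7/10, -7/72, 8/3, 78}) ∪ ({43/3, 78, 7⋅√3} × {-7/10, 78, 7⋅√3})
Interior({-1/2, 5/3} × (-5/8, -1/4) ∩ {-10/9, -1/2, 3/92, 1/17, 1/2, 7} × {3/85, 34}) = ∅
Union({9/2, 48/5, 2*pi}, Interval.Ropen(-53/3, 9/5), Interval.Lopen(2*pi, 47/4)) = Union({9/2}, Interval.Ropen(-53/3, 9/5), Interval(2*pi, 47/4))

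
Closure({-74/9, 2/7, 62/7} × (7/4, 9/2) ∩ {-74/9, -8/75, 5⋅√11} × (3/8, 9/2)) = {-74/9} × [7/4, 9/2]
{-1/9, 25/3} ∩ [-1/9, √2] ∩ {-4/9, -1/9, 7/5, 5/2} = {-1/9}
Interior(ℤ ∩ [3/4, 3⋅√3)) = ∅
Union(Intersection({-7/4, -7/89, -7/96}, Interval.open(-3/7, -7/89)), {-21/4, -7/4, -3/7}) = {-21/4, -7/4, -3/7}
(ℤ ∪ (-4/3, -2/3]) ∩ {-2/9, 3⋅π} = ∅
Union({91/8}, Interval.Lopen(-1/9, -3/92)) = Union({91/8}, Interval.Lopen(-1/9, -3/92))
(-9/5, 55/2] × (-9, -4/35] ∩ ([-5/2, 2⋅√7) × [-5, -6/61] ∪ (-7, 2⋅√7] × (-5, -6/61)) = ((-9/5, 2⋅√7] × (-5, -4/35]) ∪ ((-9/5, 2⋅√7) × [-5, -4/35])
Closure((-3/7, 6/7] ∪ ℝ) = (-∞, ∞)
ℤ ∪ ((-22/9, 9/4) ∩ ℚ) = ℤ ∪ (ℚ ∩ (-22/9, 9/4))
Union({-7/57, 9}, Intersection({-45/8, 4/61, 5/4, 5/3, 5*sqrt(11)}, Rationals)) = {-45/8, -7/57, 4/61, 5/4, 5/3, 9}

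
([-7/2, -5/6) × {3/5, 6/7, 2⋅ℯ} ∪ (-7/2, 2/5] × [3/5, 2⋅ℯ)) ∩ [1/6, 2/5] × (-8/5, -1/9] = ∅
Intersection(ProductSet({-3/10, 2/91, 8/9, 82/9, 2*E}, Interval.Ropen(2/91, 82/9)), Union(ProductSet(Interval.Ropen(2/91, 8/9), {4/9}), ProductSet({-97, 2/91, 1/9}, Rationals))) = ProductSet({2/91}, Intersection(Interval.Ropen(2/91, 82/9), Rationals))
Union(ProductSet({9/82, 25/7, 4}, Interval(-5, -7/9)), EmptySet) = ProductSet({9/82, 25/7, 4}, Interval(-5, -7/9))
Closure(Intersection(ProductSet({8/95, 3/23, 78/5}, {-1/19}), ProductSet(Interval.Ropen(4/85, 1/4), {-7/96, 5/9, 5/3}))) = EmptySet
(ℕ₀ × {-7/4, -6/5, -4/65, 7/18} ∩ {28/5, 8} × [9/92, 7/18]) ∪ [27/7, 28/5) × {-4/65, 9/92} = ({8} × {7/18}) ∪ ([27/7, 28/5) × {-4/65, 9/92})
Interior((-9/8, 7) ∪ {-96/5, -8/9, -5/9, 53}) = (-9/8, 7)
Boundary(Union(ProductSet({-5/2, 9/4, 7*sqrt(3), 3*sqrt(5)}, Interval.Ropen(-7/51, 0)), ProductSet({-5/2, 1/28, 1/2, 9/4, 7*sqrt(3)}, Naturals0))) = Union(ProductSet({-5/2, 9/4, 7*sqrt(3), 3*sqrt(5)}, Interval(-7/51, 0)), ProductSet({-5/2, 1/28, 1/2, 9/4, 7*sqrt(3)}, Naturals0))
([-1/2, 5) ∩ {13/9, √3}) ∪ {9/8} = {9/8, 13/9, √3}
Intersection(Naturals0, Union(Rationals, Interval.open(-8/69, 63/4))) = Union(Naturals0, Range(0, 16, 1))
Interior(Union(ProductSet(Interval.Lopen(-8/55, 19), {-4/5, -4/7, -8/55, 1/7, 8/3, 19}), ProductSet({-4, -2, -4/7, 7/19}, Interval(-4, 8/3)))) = EmptySet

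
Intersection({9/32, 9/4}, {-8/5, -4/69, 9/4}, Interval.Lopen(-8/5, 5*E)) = {9/4}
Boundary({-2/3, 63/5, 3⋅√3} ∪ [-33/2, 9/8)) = {-33/2, 9/8, 63/5, 3⋅√3}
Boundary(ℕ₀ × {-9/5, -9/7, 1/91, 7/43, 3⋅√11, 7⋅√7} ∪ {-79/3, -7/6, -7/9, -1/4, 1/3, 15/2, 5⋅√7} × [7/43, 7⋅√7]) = (ℕ₀ × {-9/5, -9/7, 1/91, 7/43, 3⋅√11, 7⋅√7}) ∪ ({-79/3, -7/6, -7/9, -1/4, 1/3, 15/2, 5⋅√7} × [7/43, 7⋅√7])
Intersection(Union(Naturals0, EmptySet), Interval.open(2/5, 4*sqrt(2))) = Range(1, 6, 1)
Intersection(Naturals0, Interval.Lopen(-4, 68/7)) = Range(0, 10, 1)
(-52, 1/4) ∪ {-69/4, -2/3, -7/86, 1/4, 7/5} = (-52, 1/4] ∪ {7/5}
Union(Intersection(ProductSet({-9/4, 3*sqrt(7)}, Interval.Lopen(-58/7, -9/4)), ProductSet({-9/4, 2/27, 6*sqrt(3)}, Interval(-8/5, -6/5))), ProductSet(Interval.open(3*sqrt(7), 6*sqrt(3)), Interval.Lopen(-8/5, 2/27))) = ProductSet(Interval.open(3*sqrt(7), 6*sqrt(3)), Interval.Lopen(-8/5, 2/27))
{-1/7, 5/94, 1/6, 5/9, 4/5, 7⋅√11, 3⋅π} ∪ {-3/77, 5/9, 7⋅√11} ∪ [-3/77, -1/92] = {-1/7, 5/94, 1/6, 5/9, 4/5, 7⋅√11, 3⋅π} ∪ [-3/77, -1/92]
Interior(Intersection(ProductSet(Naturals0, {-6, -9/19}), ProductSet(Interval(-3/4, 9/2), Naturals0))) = EmptySet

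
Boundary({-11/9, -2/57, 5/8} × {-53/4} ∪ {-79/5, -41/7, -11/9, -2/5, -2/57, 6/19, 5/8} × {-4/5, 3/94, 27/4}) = ({-11/9, -2/57, 5/8} × {-53/4}) ∪ ({-79/5, -41/7, -11/9, -2/5, -2/57, 6/19, 5/8} × {-4/5, 3/94, 27/4})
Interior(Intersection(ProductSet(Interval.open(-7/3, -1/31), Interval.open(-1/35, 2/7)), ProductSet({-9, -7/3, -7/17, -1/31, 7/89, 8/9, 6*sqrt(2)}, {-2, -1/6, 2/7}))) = EmptySet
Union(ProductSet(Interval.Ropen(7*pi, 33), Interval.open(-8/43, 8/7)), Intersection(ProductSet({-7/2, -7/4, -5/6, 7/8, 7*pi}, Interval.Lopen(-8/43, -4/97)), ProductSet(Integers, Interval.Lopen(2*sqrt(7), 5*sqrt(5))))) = ProductSet(Interval.Ropen(7*pi, 33), Interval.open(-8/43, 8/7))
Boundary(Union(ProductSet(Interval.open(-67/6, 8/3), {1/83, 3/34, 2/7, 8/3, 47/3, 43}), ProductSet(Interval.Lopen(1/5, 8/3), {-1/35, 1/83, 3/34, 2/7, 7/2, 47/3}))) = Union(ProductSet(Interval(-67/6, 8/3), {1/83, 3/34, 2/7, 8/3, 47/3, 43}), ProductSet(Interval(1/5, 8/3), {-1/35, 1/83, 3/34, 2/7, 7/2, 47/3}))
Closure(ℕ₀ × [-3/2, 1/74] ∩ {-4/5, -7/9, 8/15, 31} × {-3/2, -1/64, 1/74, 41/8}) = {31} × {-3/2, -1/64, 1/74}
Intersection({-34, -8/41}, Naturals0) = EmptySet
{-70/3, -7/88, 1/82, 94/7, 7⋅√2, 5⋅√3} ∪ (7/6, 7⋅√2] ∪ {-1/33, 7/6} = {-70/3, -7/88, -1/33, 1/82, 94/7} ∪ [7/6, 7⋅√2]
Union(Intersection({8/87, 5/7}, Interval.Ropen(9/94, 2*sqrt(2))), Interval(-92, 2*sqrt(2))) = Interval(-92, 2*sqrt(2))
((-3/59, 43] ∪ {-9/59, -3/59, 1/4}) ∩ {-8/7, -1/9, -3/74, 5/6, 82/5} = {-3/74, 5/6, 82/5}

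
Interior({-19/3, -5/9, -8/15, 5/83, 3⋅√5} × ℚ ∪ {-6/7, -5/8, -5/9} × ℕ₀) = ∅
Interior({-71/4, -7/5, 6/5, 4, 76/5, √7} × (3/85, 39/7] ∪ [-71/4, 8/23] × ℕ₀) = ∅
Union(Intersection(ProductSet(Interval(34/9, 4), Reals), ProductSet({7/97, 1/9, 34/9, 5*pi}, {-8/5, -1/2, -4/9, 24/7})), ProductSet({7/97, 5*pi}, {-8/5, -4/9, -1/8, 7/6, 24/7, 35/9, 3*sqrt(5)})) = Union(ProductSet({34/9}, {-8/5, -1/2, -4/9, 24/7}), ProductSet({7/97, 5*pi}, {-8/5, -4/9, -1/8, 7/6, 24/7, 35/9, 3*sqrt(5)}))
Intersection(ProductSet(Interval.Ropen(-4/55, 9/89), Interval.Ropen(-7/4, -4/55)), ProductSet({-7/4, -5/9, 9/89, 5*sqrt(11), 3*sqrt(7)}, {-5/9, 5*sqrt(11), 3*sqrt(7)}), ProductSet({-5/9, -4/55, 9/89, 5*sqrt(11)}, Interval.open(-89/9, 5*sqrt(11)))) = EmptySet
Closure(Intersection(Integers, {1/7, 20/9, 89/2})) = EmptySet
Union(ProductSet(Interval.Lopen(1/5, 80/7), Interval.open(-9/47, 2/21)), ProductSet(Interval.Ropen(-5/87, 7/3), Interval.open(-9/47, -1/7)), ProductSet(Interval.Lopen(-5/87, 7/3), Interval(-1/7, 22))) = Union(ProductSet(Interval.Ropen(-5/87, 7/3), Interval.open(-9/47, -1/7)), ProductSet(Interval.Lopen(-5/87, 7/3), Interval(-1/7, 22)), ProductSet(Interval.Lopen(1/5, 80/7), Interval.open(-9/47, 2/21)))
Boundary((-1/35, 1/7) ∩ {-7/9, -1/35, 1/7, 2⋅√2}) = ∅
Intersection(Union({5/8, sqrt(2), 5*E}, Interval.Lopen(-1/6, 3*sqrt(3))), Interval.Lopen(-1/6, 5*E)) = Union({5*E}, Interval.Lopen(-1/6, 3*sqrt(3)))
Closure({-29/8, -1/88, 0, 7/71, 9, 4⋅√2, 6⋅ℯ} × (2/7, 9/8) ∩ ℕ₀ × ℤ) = {0, 9} × {1}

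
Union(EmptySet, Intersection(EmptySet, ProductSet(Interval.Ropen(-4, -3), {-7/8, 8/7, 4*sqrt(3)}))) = EmptySet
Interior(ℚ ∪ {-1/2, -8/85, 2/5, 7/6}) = ∅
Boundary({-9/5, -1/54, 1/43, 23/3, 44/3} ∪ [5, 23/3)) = {-9/5, -1/54, 1/43, 5, 23/3, 44/3}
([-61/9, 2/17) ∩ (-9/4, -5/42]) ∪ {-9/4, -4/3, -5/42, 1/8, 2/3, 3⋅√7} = [-9/4, -5/42] ∪ {1/8, 2/3, 3⋅√7}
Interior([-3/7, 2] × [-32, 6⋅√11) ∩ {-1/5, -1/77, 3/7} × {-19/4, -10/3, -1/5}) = ∅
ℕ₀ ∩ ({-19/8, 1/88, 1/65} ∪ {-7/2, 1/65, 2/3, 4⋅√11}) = ∅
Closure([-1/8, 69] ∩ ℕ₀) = {0, 1, …, 69}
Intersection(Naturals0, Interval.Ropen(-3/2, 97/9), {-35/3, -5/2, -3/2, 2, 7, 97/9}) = {2, 7}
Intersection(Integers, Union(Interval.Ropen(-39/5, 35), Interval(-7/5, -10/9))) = Range(-7, 35, 1)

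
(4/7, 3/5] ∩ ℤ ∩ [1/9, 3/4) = ∅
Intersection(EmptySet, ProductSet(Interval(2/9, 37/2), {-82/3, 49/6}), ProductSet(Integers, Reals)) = EmptySet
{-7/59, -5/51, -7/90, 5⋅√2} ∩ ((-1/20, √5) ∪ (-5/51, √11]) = {-7/90}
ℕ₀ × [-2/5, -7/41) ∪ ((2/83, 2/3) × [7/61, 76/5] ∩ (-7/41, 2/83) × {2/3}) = ℕ₀ × [-2/5, -7/41)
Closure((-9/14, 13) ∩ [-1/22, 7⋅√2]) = [-1/22, 7⋅√2]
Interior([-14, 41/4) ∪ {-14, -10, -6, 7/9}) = (-14, 41/4)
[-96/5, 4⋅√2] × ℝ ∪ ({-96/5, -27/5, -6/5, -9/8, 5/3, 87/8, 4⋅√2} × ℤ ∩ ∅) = [-96/5, 4⋅√2] × ℝ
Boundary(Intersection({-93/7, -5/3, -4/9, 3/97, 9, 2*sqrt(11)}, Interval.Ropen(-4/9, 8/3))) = {-4/9, 3/97}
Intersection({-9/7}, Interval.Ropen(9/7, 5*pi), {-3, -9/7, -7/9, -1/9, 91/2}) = EmptySet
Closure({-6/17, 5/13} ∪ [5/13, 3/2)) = {-6/17} ∪ [5/13, 3/2]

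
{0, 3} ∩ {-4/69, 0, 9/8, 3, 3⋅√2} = {0, 3}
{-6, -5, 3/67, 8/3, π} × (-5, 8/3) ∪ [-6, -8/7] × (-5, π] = ([-6, -8/7] × (-5, π]) ∪ ({-6, -5, 3/67, 8/3, π} × (-5, 8/3))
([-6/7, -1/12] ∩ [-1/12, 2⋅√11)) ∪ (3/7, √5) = {-1/12} ∪ (3/7, √5)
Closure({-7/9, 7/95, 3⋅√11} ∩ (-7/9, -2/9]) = ∅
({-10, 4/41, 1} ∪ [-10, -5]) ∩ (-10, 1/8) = (-10, -5] ∪ {4/41}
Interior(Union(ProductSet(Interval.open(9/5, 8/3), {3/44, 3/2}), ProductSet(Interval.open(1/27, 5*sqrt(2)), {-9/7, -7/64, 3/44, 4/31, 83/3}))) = EmptySet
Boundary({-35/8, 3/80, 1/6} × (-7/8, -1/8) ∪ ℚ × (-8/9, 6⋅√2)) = ℝ × [-8/9, 6⋅√2]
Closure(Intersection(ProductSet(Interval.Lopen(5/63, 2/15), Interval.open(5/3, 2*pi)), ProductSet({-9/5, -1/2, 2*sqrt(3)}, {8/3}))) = EmptySet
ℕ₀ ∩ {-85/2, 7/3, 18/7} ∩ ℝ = ∅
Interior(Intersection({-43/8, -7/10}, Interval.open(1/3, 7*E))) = EmptySet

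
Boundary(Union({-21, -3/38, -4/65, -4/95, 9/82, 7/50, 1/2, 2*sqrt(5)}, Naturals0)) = Union({-21, -3/38, -4/65, -4/95, 9/82, 7/50, 1/2, 2*sqrt(5)}, Naturals0)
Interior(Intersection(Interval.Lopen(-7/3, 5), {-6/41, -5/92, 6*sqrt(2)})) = EmptySet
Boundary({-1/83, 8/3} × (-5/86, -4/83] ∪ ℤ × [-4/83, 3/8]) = (ℤ × [-4/83, 3/8]) ∪ ({-1/83, 8/3} × [-5/86, -4/83])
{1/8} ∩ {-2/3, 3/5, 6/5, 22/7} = ∅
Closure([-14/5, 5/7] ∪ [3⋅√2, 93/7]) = [-14/5, 5/7] ∪ [3⋅√2, 93/7]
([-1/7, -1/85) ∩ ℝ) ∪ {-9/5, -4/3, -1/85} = {-9/5, -4/3} ∪ [-1/7, -1/85]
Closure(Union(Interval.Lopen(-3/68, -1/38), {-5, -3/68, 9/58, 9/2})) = Union({-5, 9/58, 9/2}, Interval(-3/68, -1/38))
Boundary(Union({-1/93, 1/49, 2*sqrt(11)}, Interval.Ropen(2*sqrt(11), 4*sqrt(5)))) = {-1/93, 1/49, 2*sqrt(11), 4*sqrt(5)}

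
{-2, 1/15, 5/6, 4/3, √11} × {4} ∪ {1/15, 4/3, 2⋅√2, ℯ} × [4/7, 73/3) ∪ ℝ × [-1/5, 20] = (ℝ × [-1/5, 20]) ∪ ({1/15, 4/3, 2⋅√2, ℯ} × [4/7, 73/3))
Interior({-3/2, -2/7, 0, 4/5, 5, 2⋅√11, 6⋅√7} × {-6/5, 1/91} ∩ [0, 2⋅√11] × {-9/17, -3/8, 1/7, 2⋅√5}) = ∅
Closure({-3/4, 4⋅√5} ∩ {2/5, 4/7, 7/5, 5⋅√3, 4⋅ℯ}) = ∅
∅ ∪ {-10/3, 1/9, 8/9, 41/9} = {-10/3, 1/9, 8/9, 41/9}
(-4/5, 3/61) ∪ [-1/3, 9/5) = (-4/5, 9/5)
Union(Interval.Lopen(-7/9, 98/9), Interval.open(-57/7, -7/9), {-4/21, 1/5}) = Union(Interval.open(-57/7, -7/9), Interval.Lopen(-7/9, 98/9))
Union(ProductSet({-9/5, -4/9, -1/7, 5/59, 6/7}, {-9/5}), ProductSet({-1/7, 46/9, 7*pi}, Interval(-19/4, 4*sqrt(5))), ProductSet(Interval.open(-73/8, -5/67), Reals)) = Union(ProductSet({-1/7, 46/9, 7*pi}, Interval(-19/4, 4*sqrt(5))), ProductSet({-9/5, -4/9, -1/7, 5/59, 6/7}, {-9/5}), ProductSet(Interval.open(-73/8, -5/67), Reals))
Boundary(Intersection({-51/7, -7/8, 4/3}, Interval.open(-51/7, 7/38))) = {-7/8}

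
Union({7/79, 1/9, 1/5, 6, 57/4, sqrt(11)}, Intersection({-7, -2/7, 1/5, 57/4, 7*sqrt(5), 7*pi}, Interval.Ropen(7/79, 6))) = {7/79, 1/9, 1/5, 6, 57/4, sqrt(11)}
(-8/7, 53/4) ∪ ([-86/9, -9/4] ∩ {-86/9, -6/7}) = {-86/9} ∪ (-8/7, 53/4)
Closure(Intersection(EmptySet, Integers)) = EmptySet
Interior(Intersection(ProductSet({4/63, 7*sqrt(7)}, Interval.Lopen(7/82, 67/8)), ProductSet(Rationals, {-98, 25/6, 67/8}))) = EmptySet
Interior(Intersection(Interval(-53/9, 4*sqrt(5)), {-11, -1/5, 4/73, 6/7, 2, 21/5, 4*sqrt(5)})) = EmptySet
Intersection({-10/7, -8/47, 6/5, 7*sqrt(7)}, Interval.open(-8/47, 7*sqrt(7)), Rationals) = {6/5}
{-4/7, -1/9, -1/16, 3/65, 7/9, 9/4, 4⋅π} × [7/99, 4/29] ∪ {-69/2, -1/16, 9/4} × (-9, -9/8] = ({-69/2, -1/16, 9/4} × (-9, -9/8]) ∪ ({-4/7, -1/9, -1/16, 3/65, 7/9, 9/4, 4⋅π} × [7/99, 4/29])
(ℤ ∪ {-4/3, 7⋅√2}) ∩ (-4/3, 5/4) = {-1, 0, 1}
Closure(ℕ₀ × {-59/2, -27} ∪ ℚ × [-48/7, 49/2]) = (ℕ₀ × {-59/2, -27}) ∪ (ℝ × [-48/7, 49/2])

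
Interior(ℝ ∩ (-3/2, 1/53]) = (-3/2, 1/53)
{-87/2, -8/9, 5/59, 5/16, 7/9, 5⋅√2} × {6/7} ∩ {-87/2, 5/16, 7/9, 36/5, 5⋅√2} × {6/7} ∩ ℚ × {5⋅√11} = ∅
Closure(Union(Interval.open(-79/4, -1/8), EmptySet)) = Interval(-79/4, -1/8)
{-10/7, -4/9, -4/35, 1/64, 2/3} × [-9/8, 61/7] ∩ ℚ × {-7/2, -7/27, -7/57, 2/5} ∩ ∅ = ∅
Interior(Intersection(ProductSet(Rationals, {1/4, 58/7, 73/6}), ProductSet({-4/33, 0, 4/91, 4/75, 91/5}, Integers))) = EmptySet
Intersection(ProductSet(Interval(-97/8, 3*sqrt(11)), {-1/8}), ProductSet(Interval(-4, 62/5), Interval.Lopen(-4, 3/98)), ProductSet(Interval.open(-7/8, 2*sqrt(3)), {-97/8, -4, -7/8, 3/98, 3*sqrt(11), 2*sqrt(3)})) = EmptySet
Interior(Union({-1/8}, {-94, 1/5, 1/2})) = EmptySet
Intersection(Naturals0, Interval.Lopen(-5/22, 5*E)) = Range(0, 14, 1)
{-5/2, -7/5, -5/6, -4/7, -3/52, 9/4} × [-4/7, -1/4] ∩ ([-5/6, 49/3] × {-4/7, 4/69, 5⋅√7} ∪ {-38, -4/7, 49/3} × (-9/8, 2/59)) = ({-4/7} × [-4/7, -1/4]) ∪ ({-5/6, -4/7, -3/52, 9/4} × {-4/7})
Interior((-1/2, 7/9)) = (-1/2, 7/9)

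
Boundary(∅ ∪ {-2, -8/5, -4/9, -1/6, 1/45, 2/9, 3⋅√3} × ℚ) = {-2, -8/5, -4/9, -1/6, 1/45, 2/9, 3⋅√3} × ℝ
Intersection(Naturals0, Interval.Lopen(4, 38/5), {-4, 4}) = EmptySet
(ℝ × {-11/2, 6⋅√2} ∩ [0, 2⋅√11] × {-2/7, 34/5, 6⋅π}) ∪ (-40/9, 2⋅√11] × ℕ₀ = (-40/9, 2⋅√11] × ℕ₀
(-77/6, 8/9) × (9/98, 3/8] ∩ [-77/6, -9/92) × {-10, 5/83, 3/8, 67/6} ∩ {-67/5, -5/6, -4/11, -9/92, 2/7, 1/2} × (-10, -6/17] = ∅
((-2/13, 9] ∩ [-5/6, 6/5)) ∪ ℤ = ℤ ∪ (-2/13, 6/5)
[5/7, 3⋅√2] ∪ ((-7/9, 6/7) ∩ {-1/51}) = {-1/51} ∪ [5/7, 3⋅√2]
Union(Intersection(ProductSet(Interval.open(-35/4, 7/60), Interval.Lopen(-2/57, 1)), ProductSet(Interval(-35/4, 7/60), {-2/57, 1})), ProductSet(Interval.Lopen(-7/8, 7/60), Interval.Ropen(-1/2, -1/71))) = Union(ProductSet(Interval.open(-35/4, 7/60), {1}), ProductSet(Interval.Lopen(-7/8, 7/60), Interval.Ropen(-1/2, -1/71)))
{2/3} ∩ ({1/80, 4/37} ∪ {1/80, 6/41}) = ∅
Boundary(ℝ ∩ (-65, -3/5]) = {-65, -3/5}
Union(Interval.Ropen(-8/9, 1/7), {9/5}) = Union({9/5}, Interval.Ropen(-8/9, 1/7))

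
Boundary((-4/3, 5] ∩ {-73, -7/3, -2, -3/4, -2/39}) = {-3/4, -2/39}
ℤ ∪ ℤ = ℤ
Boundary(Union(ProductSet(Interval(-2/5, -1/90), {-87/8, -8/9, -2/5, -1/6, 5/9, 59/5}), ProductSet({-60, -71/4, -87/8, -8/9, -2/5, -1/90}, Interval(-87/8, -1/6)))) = Union(ProductSet({-60, -71/4, -87/8, -8/9, -2/5, -1/90}, Interval(-87/8, -1/6)), ProductSet(Interval(-2/5, -1/90), {-87/8, -8/9, -2/5, -1/6, 5/9, 59/5}))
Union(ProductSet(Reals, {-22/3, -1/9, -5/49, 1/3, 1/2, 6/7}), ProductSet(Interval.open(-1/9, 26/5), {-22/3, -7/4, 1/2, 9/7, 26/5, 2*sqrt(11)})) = Union(ProductSet(Interval.open(-1/9, 26/5), {-22/3, -7/4, 1/2, 9/7, 26/5, 2*sqrt(11)}), ProductSet(Reals, {-22/3, -1/9, -5/49, 1/3, 1/2, 6/7}))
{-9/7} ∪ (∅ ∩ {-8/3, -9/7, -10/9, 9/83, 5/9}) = {-9/7}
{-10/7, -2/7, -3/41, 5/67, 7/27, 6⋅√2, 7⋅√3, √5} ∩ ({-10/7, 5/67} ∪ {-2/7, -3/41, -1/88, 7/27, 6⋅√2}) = {-10/7, -2/7, -3/41, 5/67, 7/27, 6⋅√2}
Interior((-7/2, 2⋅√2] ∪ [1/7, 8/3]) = (-7/2, 2⋅√2)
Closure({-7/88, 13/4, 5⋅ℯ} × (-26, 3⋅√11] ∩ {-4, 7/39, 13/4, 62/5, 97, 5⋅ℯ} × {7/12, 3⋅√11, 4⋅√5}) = {13/4, 5⋅ℯ} × {7/12, 3⋅√11, 4⋅√5}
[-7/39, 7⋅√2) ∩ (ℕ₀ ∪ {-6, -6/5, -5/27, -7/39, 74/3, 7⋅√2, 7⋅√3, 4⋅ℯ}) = {-7/39} ∪ {0, 1, …, 9}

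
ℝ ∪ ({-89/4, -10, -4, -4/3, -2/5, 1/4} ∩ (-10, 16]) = ℝ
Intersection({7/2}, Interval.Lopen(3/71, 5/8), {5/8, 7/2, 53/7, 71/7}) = EmptySet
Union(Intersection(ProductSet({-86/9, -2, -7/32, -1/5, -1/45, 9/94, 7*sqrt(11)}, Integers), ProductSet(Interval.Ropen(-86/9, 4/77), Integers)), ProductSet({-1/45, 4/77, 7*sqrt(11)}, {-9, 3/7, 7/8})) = Union(ProductSet({-1/45, 4/77, 7*sqrt(11)}, {-9, 3/7, 7/8}), ProductSet({-86/9, -2, -7/32, -1/5, -1/45}, Integers))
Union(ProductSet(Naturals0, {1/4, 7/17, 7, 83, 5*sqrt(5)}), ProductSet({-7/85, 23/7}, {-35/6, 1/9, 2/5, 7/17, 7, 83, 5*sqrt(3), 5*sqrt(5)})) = Union(ProductSet({-7/85, 23/7}, {-35/6, 1/9, 2/5, 7/17, 7, 83, 5*sqrt(3), 5*sqrt(5)}), ProductSet(Naturals0, {1/4, 7/17, 7, 83, 5*sqrt(5)}))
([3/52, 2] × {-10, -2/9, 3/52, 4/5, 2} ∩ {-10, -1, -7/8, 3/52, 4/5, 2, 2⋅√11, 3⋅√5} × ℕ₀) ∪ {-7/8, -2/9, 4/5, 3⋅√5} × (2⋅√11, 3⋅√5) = ({3/52, 4/5, 2} × {2}) ∪ ({-7/8, -2/9, 4/5, 3⋅√5} × (2⋅√11, 3⋅√5))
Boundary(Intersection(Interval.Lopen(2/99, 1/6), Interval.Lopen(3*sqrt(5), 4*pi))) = EmptySet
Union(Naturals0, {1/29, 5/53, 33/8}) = Union({1/29, 5/53, 33/8}, Naturals0)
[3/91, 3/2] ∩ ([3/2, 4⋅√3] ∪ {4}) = {3/2}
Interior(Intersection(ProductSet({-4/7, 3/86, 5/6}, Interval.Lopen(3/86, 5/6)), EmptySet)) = EmptySet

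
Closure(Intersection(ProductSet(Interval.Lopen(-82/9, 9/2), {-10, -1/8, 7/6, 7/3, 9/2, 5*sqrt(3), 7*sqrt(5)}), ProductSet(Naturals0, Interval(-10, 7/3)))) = ProductSet(Range(0, 5, 1), {-10, -1/8, 7/6, 7/3})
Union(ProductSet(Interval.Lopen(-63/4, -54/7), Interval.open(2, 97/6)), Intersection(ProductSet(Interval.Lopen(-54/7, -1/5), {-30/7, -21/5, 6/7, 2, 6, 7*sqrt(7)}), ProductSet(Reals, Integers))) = Union(ProductSet(Interval.Lopen(-63/4, -54/7), Interval.open(2, 97/6)), ProductSet(Interval.Lopen(-54/7, -1/5), {2, 6}))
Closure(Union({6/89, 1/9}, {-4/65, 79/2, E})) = {-4/65, 6/89, 1/9, 79/2, E}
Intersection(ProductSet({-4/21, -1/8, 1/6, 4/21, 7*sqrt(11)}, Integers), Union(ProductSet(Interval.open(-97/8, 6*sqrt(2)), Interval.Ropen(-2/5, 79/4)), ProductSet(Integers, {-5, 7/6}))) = ProductSet({-4/21, -1/8, 1/6, 4/21}, Range(0, 20, 1))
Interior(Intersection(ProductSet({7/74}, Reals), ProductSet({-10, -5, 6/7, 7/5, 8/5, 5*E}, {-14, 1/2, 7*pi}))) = EmptySet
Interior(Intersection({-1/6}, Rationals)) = EmptySet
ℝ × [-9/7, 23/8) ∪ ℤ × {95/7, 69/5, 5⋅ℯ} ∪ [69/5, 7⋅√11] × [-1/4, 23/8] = (ℝ × [-9/7, 23/8)) ∪ (ℤ × {95/7, 69/5, 5⋅ℯ}) ∪ ([69/5, 7⋅√11] × [-1/4, 23/8])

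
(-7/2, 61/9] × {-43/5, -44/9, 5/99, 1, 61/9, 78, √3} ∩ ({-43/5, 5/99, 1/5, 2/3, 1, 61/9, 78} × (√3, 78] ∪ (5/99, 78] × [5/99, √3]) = ({5/99, 1/5, 2/3, 1, 61/9} × {61/9, 78}) ∪ ((5/99, 61/9] × {5/99, 1, √3})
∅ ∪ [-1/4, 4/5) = [-1/4, 4/5)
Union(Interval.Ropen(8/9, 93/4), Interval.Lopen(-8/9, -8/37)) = Union(Interval.Lopen(-8/9, -8/37), Interval.Ropen(8/9, 93/4))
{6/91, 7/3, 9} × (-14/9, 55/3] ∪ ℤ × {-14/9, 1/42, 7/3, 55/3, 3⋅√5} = ({6/91, 7/3, 9} × (-14/9, 55/3]) ∪ (ℤ × {-14/9, 1/42, 7/3, 55/3, 3⋅√5})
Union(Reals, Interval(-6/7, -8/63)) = Interval(-oo, oo)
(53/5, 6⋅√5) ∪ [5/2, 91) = [5/2, 91)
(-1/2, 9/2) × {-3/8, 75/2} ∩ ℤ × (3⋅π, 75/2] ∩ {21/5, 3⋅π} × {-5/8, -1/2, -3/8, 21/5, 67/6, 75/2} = ∅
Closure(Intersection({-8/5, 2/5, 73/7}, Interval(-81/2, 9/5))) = {-8/5, 2/5}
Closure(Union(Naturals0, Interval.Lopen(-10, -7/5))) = Union(Complement(Naturals0, Interval.open(-10, -7/5)), Interval(-10, -7/5), Naturals0)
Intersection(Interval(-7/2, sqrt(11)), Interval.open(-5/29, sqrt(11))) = Interval.open(-5/29, sqrt(11))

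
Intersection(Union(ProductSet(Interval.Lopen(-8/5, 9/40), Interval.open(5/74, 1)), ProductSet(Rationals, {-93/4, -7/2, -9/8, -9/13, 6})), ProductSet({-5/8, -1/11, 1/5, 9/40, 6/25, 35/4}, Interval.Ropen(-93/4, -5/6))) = ProductSet({-5/8, -1/11, 1/5, 9/40, 6/25, 35/4}, {-93/4, -7/2, -9/8})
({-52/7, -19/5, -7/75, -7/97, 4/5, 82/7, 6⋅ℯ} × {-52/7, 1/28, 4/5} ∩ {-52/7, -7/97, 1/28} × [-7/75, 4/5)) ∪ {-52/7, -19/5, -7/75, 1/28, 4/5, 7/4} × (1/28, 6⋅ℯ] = ({-52/7, -7/97} × {1/28}) ∪ ({-52/7, -19/5, -7/75, 1/28, 4/5, 7/4} × (1/28, 6⋅ℯ])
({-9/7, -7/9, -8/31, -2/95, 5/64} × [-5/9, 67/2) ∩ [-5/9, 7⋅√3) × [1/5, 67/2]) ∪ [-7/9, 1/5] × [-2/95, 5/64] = ({-8/31, -2/95, 5/64} × [1/5, 67/2)) ∪ ([-7/9, 1/5] × [-2/95, 5/64])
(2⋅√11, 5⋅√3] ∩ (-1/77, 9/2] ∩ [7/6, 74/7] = ∅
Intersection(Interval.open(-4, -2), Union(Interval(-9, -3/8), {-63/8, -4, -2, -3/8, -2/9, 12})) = Interval.open(-4, -2)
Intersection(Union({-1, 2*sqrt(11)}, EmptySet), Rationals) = {-1}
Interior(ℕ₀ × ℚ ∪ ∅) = ∅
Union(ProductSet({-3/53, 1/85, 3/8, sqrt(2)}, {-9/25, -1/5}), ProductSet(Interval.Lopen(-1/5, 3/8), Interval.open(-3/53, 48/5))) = Union(ProductSet({-3/53, 1/85, 3/8, sqrt(2)}, {-9/25, -1/5}), ProductSet(Interval.Lopen(-1/5, 3/8), Interval.open(-3/53, 48/5)))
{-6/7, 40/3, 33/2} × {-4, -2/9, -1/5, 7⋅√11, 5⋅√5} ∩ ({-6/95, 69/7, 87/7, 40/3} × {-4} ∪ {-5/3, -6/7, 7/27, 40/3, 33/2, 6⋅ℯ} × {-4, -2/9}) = {-6/7, 40/3, 33/2} × {-4, -2/9}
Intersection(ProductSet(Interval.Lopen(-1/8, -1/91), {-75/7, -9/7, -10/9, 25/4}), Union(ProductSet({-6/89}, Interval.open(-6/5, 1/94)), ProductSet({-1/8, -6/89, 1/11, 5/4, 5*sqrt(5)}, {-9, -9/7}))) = ProductSet({-6/89}, {-9/7, -10/9})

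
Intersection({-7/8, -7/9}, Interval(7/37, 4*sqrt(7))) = EmptySet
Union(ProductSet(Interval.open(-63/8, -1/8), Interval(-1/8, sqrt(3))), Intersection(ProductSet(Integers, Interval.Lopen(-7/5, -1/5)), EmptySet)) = ProductSet(Interval.open(-63/8, -1/8), Interval(-1/8, sqrt(3)))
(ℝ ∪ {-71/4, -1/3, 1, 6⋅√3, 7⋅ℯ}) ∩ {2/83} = {2/83}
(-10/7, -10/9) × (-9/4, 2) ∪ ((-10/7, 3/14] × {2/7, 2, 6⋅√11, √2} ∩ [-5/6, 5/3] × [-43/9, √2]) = ((-10/7, -10/9) × (-9/4, 2)) ∪ ([-5/6, 3/14] × {2/7, √2})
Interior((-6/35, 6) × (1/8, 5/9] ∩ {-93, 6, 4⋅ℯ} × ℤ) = ∅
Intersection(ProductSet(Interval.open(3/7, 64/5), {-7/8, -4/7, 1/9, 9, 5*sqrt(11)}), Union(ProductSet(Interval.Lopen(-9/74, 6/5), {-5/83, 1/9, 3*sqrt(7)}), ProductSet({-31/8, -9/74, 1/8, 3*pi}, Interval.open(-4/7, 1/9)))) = ProductSet(Interval.Lopen(3/7, 6/5), {1/9})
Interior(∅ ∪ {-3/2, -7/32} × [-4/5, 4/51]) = ∅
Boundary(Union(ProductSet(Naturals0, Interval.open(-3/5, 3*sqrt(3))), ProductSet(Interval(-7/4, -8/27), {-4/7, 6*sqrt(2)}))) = Union(ProductSet(Interval(-7/4, -8/27), {-4/7, 6*sqrt(2)}), ProductSet(Naturals0, Interval(-3/5, 3*sqrt(3))))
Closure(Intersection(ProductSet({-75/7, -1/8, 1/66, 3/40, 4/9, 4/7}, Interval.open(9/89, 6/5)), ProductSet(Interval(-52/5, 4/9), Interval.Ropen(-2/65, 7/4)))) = ProductSet({-1/8, 1/66, 3/40, 4/9}, Interval(9/89, 6/5))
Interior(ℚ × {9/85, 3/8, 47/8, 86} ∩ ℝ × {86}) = ∅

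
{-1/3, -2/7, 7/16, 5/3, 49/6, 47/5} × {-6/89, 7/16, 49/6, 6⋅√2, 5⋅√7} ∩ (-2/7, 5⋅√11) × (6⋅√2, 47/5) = ∅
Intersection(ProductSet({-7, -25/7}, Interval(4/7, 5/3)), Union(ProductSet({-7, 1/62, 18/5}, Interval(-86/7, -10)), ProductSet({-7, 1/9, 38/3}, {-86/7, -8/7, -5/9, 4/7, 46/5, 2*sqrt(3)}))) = ProductSet({-7}, {4/7})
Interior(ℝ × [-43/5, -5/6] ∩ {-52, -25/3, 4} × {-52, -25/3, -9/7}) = ∅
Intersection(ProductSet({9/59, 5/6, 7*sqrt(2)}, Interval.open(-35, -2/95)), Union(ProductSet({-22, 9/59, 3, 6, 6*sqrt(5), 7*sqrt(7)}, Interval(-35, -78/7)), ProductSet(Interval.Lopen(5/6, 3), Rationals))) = ProductSet({9/59}, Interval.Lopen(-35, -78/7))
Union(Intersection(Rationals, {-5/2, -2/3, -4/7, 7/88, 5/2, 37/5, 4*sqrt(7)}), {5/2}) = {-5/2, -2/3, -4/7, 7/88, 5/2, 37/5}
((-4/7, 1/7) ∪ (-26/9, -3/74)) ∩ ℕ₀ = {0}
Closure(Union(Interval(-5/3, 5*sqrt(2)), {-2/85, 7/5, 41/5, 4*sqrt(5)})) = Union({41/5, 4*sqrt(5)}, Interval(-5/3, 5*sqrt(2)))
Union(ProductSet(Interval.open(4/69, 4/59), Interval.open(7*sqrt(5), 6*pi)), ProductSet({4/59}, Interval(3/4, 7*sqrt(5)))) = Union(ProductSet({4/59}, Interval(3/4, 7*sqrt(5))), ProductSet(Interval.open(4/69, 4/59), Interval.open(7*sqrt(5), 6*pi)))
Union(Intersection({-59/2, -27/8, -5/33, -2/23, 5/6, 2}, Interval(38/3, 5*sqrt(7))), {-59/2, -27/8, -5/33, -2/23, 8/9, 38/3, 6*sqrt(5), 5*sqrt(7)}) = {-59/2, -27/8, -5/33, -2/23, 8/9, 38/3, 6*sqrt(5), 5*sqrt(7)}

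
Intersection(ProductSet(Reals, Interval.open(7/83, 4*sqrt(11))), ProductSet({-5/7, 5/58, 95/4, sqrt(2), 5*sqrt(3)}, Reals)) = ProductSet({-5/7, 5/58, 95/4, sqrt(2), 5*sqrt(3)}, Interval.open(7/83, 4*sqrt(11)))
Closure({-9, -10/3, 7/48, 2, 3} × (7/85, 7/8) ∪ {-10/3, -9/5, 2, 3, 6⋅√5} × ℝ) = ({-9, -10/3, 7/48, 2, 3} × [7/85, 7/8]) ∪ ({-10/3, -9/5, 2, 3, 6⋅√5} × ℝ)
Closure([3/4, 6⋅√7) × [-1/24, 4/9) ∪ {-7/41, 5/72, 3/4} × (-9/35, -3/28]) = ({-7/41, 5/72, 3/4} × [-9/35, -3/28]) ∪ ({3/4, 6⋅√7} × [-1/24, 4/9]) ∪ ([3/4, 6⋅√7] × {-1/24, 4/9}) ∪ ([3/4, 6⋅√7) × [-1/24, 4/9))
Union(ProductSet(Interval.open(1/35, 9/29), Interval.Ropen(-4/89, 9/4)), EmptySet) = ProductSet(Interval.open(1/35, 9/29), Interval.Ropen(-4/89, 9/4))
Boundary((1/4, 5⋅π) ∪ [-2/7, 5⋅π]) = {-2/7, 5⋅π}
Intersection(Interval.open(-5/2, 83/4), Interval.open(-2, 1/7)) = Interval.open(-2, 1/7)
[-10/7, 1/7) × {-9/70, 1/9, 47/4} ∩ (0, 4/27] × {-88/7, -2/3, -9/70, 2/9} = (0, 1/7) × {-9/70}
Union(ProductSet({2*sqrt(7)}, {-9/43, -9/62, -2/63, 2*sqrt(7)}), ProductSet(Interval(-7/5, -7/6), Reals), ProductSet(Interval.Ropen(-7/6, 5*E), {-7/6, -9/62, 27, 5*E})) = Union(ProductSet({2*sqrt(7)}, {-9/43, -9/62, -2/63, 2*sqrt(7)}), ProductSet(Interval(-7/5, -7/6), Reals), ProductSet(Interval.Ropen(-7/6, 5*E), {-7/6, -9/62, 27, 5*E}))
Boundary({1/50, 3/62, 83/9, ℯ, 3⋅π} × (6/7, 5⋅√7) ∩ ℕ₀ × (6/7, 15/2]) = ∅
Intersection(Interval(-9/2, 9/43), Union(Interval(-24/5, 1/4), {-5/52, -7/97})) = Interval(-9/2, 9/43)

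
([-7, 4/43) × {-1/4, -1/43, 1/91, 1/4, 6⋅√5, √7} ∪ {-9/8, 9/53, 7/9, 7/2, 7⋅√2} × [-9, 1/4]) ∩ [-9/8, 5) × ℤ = {-9/8, 9/53, 7/9, 7/2} × {-9, -8, …, 0}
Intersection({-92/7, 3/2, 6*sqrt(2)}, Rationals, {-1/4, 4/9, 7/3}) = EmptySet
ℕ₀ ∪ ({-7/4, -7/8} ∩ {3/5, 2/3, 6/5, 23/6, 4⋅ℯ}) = ℕ₀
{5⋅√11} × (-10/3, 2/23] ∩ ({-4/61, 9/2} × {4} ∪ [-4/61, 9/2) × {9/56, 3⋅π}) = ∅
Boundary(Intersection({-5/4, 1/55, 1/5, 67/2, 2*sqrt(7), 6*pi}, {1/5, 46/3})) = {1/5}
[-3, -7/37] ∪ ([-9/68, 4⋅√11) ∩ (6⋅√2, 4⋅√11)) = [-3, -7/37] ∪ (6⋅√2, 4⋅√11)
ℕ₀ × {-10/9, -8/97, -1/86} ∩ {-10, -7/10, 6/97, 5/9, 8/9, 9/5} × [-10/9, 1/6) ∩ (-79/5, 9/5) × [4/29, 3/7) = ∅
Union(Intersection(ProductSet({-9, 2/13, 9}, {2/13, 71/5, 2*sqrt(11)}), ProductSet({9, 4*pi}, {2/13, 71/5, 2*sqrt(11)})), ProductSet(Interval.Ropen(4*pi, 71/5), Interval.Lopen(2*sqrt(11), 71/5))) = Union(ProductSet({9}, {2/13, 71/5, 2*sqrt(11)}), ProductSet(Interval.Ropen(4*pi, 71/5), Interval.Lopen(2*sqrt(11), 71/5)))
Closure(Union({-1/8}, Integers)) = Union({-1/8}, Integers)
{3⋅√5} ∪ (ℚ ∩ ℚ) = ℚ ∪ {3⋅√5}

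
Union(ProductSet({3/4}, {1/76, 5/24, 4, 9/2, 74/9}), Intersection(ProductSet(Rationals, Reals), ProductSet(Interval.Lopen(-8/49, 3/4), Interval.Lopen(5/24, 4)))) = Union(ProductSet({3/4}, {1/76, 5/24, 4, 9/2, 74/9}), ProductSet(Intersection(Interval.Lopen(-8/49, 3/4), Rationals), Interval.Lopen(5/24, 4)))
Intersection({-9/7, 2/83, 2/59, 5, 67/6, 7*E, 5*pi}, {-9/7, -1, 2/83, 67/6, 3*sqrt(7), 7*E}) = {-9/7, 2/83, 67/6, 7*E}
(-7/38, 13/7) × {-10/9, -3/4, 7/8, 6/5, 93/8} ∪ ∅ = (-7/38, 13/7) × {-10/9, -3/4, 7/8, 6/5, 93/8}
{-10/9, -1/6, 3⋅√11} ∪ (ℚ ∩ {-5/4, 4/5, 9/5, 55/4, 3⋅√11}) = {-5/4, -10/9, -1/6, 4/5, 9/5, 55/4, 3⋅√11}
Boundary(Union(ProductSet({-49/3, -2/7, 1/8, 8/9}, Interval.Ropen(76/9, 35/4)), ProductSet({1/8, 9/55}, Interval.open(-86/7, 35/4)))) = Union(ProductSet({1/8, 9/55}, Interval(-86/7, 35/4)), ProductSet({-49/3, -2/7, 1/8, 8/9}, Interval(76/9, 35/4)))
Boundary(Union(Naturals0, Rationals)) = Reals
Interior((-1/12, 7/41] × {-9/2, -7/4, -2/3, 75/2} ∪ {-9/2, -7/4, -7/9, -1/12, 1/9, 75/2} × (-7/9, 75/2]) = ∅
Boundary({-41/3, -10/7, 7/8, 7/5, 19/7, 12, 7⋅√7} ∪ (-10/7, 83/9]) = {-41/3, -10/7, 83/9, 12, 7⋅√7}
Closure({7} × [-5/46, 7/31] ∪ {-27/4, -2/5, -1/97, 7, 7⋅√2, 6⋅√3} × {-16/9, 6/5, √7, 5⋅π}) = ({7} × [-5/46, 7/31]) ∪ ({-27/4, -2/5, -1/97, 7, 7⋅√2, 6⋅√3} × {-16/9, 6/5, √7, 5⋅π})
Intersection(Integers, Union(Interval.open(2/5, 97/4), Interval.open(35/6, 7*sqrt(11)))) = Range(1, 25, 1)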